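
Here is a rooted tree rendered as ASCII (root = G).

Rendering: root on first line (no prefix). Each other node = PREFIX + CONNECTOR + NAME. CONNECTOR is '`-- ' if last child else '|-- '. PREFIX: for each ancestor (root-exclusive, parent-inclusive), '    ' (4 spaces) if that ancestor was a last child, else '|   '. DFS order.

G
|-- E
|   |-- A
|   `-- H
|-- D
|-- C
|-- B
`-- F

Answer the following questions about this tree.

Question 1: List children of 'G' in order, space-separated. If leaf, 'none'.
Node G's children (from adjacency): E, D, C, B, F

Answer: E D C B F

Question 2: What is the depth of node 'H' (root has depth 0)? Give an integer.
Answer: 2

Derivation:
Path from root to H: G -> E -> H
Depth = number of edges = 2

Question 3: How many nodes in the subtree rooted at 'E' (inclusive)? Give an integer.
Answer: 3

Derivation:
Subtree rooted at E contains: A, E, H
Count = 3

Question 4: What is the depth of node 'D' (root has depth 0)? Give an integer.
Path from root to D: G -> D
Depth = number of edges = 1

Answer: 1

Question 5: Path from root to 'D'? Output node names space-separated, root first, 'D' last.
Answer: G D

Derivation:
Walk down from root: G -> D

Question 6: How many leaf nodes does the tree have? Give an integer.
Leaves (nodes with no children): A, B, C, D, F, H

Answer: 6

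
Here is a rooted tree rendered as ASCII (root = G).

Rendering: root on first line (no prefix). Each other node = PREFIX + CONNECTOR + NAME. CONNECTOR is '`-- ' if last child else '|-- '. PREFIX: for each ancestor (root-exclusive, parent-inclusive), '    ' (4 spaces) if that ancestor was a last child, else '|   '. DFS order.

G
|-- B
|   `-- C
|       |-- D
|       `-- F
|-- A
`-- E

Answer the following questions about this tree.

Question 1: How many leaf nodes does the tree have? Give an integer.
Leaves (nodes with no children): A, D, E, F

Answer: 4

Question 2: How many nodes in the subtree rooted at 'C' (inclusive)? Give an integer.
Subtree rooted at C contains: C, D, F
Count = 3

Answer: 3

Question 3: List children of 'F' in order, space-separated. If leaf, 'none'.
Node F's children (from adjacency): (leaf)

Answer: none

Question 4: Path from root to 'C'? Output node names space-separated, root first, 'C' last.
Walk down from root: G -> B -> C

Answer: G B C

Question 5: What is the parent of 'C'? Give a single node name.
Answer: B

Derivation:
Scan adjacency: C appears as child of B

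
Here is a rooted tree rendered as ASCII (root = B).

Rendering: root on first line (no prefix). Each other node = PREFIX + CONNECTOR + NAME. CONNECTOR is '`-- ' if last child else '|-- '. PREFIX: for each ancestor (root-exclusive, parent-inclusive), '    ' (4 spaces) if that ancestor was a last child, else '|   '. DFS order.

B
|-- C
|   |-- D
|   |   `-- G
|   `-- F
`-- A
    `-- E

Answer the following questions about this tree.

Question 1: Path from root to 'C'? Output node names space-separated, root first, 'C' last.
Walk down from root: B -> C

Answer: B C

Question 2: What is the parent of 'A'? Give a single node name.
Answer: B

Derivation:
Scan adjacency: A appears as child of B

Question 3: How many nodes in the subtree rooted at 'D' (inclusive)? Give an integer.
Answer: 2

Derivation:
Subtree rooted at D contains: D, G
Count = 2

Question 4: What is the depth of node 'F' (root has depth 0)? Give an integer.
Answer: 2

Derivation:
Path from root to F: B -> C -> F
Depth = number of edges = 2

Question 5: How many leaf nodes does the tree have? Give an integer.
Leaves (nodes with no children): E, F, G

Answer: 3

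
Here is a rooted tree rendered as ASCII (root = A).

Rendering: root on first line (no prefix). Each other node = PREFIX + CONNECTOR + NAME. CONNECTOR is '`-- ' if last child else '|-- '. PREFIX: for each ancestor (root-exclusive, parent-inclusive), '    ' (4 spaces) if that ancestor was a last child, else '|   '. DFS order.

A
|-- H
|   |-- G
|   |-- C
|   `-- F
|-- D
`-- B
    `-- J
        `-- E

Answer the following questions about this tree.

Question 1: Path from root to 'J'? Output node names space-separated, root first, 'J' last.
Answer: A B J

Derivation:
Walk down from root: A -> B -> J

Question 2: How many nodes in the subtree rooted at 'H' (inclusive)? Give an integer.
Subtree rooted at H contains: C, F, G, H
Count = 4

Answer: 4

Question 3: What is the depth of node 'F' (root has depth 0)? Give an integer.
Answer: 2

Derivation:
Path from root to F: A -> H -> F
Depth = number of edges = 2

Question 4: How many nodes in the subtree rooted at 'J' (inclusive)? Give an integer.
Subtree rooted at J contains: E, J
Count = 2

Answer: 2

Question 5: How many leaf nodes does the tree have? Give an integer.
Answer: 5

Derivation:
Leaves (nodes with no children): C, D, E, F, G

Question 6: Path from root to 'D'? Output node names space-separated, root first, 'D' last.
Answer: A D

Derivation:
Walk down from root: A -> D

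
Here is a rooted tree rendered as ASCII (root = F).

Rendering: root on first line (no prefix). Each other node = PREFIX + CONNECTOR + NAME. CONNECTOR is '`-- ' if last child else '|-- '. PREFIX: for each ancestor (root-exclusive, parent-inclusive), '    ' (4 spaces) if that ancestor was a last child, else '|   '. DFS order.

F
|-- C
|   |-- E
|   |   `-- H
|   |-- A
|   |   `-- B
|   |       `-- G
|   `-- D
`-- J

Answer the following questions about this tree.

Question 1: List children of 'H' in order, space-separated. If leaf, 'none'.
Node H's children (from adjacency): (leaf)

Answer: none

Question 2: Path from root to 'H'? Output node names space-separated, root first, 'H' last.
Answer: F C E H

Derivation:
Walk down from root: F -> C -> E -> H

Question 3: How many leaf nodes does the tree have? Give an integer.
Answer: 4

Derivation:
Leaves (nodes with no children): D, G, H, J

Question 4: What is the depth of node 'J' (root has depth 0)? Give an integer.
Answer: 1

Derivation:
Path from root to J: F -> J
Depth = number of edges = 1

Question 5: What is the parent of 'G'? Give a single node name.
Answer: B

Derivation:
Scan adjacency: G appears as child of B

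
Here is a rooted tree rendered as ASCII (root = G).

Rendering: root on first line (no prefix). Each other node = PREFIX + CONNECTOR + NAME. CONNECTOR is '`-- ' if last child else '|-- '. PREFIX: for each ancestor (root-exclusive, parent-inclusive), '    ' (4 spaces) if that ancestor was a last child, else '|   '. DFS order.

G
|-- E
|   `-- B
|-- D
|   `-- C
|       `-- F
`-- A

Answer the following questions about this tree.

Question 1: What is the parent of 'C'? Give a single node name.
Scan adjacency: C appears as child of D

Answer: D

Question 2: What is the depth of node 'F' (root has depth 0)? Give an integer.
Answer: 3

Derivation:
Path from root to F: G -> D -> C -> F
Depth = number of edges = 3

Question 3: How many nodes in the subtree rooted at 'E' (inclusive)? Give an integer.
Subtree rooted at E contains: B, E
Count = 2

Answer: 2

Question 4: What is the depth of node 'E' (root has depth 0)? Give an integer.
Answer: 1

Derivation:
Path from root to E: G -> E
Depth = number of edges = 1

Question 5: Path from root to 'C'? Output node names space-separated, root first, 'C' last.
Walk down from root: G -> D -> C

Answer: G D C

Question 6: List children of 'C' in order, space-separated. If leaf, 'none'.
Answer: F

Derivation:
Node C's children (from adjacency): F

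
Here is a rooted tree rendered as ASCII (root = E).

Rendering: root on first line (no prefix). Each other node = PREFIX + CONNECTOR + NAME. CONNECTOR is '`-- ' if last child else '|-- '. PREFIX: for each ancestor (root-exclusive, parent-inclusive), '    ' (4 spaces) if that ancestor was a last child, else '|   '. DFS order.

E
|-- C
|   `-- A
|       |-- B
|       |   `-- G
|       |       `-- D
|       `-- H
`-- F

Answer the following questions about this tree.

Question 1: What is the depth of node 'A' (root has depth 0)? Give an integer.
Answer: 2

Derivation:
Path from root to A: E -> C -> A
Depth = number of edges = 2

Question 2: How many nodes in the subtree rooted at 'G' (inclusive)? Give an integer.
Answer: 2

Derivation:
Subtree rooted at G contains: D, G
Count = 2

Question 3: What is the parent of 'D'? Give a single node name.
Scan adjacency: D appears as child of G

Answer: G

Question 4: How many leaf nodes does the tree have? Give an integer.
Leaves (nodes with no children): D, F, H

Answer: 3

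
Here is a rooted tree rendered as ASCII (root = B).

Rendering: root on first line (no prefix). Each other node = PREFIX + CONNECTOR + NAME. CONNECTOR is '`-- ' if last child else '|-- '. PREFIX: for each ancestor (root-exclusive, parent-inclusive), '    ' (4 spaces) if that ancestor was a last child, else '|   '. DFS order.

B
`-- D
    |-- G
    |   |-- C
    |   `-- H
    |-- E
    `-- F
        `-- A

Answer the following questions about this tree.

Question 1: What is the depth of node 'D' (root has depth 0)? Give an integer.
Answer: 1

Derivation:
Path from root to D: B -> D
Depth = number of edges = 1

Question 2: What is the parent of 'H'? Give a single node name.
Scan adjacency: H appears as child of G

Answer: G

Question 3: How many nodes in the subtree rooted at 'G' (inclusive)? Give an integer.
Answer: 3

Derivation:
Subtree rooted at G contains: C, G, H
Count = 3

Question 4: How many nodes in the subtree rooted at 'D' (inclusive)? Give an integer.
Answer: 7

Derivation:
Subtree rooted at D contains: A, C, D, E, F, G, H
Count = 7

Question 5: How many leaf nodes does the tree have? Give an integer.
Answer: 4

Derivation:
Leaves (nodes with no children): A, C, E, H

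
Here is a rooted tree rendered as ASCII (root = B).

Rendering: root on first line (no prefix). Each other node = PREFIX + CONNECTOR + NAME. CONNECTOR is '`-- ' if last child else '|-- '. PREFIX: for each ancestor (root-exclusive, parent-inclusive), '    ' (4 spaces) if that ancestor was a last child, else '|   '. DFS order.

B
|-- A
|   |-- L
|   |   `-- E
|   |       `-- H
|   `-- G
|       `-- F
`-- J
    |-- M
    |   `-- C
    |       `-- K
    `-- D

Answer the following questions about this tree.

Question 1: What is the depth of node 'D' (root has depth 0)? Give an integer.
Path from root to D: B -> J -> D
Depth = number of edges = 2

Answer: 2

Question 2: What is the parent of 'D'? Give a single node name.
Answer: J

Derivation:
Scan adjacency: D appears as child of J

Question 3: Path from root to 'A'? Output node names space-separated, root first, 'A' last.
Walk down from root: B -> A

Answer: B A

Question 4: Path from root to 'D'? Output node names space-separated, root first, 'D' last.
Answer: B J D

Derivation:
Walk down from root: B -> J -> D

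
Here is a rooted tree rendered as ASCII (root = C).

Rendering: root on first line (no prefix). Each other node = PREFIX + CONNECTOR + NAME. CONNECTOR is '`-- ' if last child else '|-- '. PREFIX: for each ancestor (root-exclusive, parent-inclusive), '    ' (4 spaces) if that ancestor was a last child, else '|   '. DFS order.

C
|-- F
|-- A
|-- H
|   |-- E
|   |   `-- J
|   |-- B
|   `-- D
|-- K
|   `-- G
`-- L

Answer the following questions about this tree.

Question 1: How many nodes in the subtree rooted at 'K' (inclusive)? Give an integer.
Subtree rooted at K contains: G, K
Count = 2

Answer: 2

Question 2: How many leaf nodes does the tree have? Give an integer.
Leaves (nodes with no children): A, B, D, F, G, J, L

Answer: 7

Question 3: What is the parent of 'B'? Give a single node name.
Answer: H

Derivation:
Scan adjacency: B appears as child of H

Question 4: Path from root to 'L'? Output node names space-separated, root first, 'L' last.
Answer: C L

Derivation:
Walk down from root: C -> L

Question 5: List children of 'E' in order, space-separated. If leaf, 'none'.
Node E's children (from adjacency): J

Answer: J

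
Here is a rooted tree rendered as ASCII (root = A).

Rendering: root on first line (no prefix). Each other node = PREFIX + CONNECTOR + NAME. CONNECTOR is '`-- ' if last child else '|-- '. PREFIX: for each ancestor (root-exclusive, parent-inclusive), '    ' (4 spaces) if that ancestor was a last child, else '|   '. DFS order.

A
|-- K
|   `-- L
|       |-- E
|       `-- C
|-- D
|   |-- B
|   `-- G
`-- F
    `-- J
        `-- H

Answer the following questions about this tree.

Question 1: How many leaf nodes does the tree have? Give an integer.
Answer: 5

Derivation:
Leaves (nodes with no children): B, C, E, G, H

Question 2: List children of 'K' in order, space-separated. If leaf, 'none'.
Node K's children (from adjacency): L

Answer: L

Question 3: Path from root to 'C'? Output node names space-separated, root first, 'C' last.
Walk down from root: A -> K -> L -> C

Answer: A K L C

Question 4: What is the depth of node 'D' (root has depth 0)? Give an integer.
Path from root to D: A -> D
Depth = number of edges = 1

Answer: 1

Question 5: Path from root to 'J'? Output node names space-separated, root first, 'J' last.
Walk down from root: A -> F -> J

Answer: A F J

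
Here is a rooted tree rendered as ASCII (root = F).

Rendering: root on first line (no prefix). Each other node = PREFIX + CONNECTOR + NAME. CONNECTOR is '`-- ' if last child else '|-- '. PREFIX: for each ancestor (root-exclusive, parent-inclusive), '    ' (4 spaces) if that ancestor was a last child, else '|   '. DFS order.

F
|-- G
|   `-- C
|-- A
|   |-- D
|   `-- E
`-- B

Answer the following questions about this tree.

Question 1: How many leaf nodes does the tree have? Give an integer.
Answer: 4

Derivation:
Leaves (nodes with no children): B, C, D, E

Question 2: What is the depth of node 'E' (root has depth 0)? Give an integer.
Path from root to E: F -> A -> E
Depth = number of edges = 2

Answer: 2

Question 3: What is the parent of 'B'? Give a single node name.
Scan adjacency: B appears as child of F

Answer: F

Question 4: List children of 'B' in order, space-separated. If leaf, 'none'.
Answer: none

Derivation:
Node B's children (from adjacency): (leaf)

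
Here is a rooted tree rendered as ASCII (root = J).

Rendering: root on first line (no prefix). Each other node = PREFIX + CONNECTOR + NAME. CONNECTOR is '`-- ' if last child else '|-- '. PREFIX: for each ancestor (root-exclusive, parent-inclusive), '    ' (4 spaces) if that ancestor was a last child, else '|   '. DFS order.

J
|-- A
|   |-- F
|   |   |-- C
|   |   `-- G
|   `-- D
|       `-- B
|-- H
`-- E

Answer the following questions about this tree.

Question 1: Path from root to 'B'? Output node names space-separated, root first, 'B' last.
Walk down from root: J -> A -> D -> B

Answer: J A D B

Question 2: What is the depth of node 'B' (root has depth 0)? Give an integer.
Answer: 3

Derivation:
Path from root to B: J -> A -> D -> B
Depth = number of edges = 3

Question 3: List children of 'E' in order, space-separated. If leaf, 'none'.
Answer: none

Derivation:
Node E's children (from adjacency): (leaf)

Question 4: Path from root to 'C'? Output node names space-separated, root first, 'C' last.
Walk down from root: J -> A -> F -> C

Answer: J A F C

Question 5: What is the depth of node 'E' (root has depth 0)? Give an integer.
Answer: 1

Derivation:
Path from root to E: J -> E
Depth = number of edges = 1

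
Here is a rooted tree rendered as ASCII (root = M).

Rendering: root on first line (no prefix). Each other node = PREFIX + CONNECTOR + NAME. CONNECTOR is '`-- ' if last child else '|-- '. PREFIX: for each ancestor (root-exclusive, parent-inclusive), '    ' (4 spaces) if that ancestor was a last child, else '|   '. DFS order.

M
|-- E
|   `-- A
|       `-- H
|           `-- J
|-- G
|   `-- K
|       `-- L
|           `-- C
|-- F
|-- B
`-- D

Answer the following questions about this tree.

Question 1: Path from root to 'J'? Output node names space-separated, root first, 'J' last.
Walk down from root: M -> E -> A -> H -> J

Answer: M E A H J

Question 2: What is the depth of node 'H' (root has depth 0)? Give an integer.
Path from root to H: M -> E -> A -> H
Depth = number of edges = 3

Answer: 3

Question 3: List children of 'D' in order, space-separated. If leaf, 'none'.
Node D's children (from adjacency): (leaf)

Answer: none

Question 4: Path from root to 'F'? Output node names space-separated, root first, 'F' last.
Walk down from root: M -> F

Answer: M F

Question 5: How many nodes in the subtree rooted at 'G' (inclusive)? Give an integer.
Subtree rooted at G contains: C, G, K, L
Count = 4

Answer: 4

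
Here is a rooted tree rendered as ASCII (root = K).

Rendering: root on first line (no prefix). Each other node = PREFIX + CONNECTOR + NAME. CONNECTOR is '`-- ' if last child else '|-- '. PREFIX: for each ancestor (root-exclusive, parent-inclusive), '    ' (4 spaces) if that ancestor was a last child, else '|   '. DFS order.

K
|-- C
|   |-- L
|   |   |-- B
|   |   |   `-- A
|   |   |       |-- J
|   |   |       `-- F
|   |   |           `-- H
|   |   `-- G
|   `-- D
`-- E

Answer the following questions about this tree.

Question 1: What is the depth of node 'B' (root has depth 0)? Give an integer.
Path from root to B: K -> C -> L -> B
Depth = number of edges = 3

Answer: 3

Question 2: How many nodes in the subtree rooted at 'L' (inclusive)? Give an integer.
Answer: 7

Derivation:
Subtree rooted at L contains: A, B, F, G, H, J, L
Count = 7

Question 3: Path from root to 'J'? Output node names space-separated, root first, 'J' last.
Answer: K C L B A J

Derivation:
Walk down from root: K -> C -> L -> B -> A -> J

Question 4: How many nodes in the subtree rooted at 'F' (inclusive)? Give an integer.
Answer: 2

Derivation:
Subtree rooted at F contains: F, H
Count = 2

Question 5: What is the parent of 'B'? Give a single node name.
Scan adjacency: B appears as child of L

Answer: L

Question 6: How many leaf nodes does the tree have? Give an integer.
Answer: 5

Derivation:
Leaves (nodes with no children): D, E, G, H, J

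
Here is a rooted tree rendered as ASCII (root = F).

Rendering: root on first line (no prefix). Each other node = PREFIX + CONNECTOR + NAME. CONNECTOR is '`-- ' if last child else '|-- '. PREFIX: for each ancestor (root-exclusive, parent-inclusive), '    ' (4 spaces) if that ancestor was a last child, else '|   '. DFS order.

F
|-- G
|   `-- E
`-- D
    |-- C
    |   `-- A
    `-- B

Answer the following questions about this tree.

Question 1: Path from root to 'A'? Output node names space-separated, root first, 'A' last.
Answer: F D C A

Derivation:
Walk down from root: F -> D -> C -> A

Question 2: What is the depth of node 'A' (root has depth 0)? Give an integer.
Path from root to A: F -> D -> C -> A
Depth = number of edges = 3

Answer: 3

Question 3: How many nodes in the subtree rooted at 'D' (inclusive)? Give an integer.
Subtree rooted at D contains: A, B, C, D
Count = 4

Answer: 4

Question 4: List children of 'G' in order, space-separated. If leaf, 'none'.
Answer: E

Derivation:
Node G's children (from adjacency): E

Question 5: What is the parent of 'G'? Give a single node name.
Scan adjacency: G appears as child of F

Answer: F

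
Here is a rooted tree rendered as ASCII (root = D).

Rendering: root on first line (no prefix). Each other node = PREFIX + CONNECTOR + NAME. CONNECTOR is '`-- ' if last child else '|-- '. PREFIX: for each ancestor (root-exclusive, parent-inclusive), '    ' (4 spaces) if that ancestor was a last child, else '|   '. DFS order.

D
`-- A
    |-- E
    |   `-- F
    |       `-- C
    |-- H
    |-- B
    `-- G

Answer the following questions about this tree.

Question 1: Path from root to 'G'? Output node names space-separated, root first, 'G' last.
Walk down from root: D -> A -> G

Answer: D A G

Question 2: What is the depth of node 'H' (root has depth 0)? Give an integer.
Answer: 2

Derivation:
Path from root to H: D -> A -> H
Depth = number of edges = 2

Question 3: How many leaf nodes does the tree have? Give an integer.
Answer: 4

Derivation:
Leaves (nodes with no children): B, C, G, H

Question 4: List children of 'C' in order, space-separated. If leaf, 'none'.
Node C's children (from adjacency): (leaf)

Answer: none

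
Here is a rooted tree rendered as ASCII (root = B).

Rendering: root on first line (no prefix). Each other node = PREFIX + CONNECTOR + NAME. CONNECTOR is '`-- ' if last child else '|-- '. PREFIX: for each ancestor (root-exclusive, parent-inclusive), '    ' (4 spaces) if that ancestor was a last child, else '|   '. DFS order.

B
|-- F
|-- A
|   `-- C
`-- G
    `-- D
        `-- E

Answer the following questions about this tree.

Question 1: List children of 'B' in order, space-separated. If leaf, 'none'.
Answer: F A G

Derivation:
Node B's children (from adjacency): F, A, G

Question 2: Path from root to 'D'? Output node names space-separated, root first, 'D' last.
Walk down from root: B -> G -> D

Answer: B G D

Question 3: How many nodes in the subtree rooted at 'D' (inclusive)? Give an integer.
Answer: 2

Derivation:
Subtree rooted at D contains: D, E
Count = 2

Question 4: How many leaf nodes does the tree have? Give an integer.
Answer: 3

Derivation:
Leaves (nodes with no children): C, E, F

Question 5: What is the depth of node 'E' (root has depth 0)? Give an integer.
Answer: 3

Derivation:
Path from root to E: B -> G -> D -> E
Depth = number of edges = 3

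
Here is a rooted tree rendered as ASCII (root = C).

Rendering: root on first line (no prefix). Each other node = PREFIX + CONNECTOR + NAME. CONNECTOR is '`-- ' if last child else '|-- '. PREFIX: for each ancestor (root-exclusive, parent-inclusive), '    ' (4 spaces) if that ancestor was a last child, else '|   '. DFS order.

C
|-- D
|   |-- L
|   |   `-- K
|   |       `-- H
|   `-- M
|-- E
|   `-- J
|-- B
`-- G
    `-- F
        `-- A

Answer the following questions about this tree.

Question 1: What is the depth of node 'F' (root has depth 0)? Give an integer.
Path from root to F: C -> G -> F
Depth = number of edges = 2

Answer: 2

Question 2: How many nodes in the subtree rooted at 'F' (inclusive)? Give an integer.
Answer: 2

Derivation:
Subtree rooted at F contains: A, F
Count = 2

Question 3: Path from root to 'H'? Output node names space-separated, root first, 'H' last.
Walk down from root: C -> D -> L -> K -> H

Answer: C D L K H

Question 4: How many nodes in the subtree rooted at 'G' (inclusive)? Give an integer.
Subtree rooted at G contains: A, F, G
Count = 3

Answer: 3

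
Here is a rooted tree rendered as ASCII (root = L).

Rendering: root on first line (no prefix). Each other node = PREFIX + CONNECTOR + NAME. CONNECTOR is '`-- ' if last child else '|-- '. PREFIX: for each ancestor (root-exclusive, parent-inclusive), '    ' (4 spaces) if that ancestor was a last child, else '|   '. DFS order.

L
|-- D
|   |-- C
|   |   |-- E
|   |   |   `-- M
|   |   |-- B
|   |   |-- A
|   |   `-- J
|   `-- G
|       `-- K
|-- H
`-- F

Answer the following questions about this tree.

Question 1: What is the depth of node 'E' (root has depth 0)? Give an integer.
Path from root to E: L -> D -> C -> E
Depth = number of edges = 3

Answer: 3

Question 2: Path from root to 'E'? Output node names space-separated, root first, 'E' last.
Answer: L D C E

Derivation:
Walk down from root: L -> D -> C -> E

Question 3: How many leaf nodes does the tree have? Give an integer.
Leaves (nodes with no children): A, B, F, H, J, K, M

Answer: 7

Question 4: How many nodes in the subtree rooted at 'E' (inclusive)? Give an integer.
Subtree rooted at E contains: E, M
Count = 2

Answer: 2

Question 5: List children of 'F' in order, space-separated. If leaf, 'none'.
Node F's children (from adjacency): (leaf)

Answer: none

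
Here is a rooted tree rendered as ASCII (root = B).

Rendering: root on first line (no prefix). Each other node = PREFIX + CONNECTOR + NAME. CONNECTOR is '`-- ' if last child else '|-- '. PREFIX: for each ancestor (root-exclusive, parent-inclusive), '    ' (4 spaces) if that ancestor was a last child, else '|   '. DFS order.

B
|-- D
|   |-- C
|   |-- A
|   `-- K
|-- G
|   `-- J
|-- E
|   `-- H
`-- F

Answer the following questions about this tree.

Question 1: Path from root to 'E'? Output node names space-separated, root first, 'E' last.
Answer: B E

Derivation:
Walk down from root: B -> E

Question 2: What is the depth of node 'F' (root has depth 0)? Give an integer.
Path from root to F: B -> F
Depth = number of edges = 1

Answer: 1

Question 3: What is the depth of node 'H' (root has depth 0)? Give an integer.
Path from root to H: B -> E -> H
Depth = number of edges = 2

Answer: 2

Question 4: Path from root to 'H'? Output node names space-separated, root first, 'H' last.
Answer: B E H

Derivation:
Walk down from root: B -> E -> H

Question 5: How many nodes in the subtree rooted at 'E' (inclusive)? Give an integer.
Answer: 2

Derivation:
Subtree rooted at E contains: E, H
Count = 2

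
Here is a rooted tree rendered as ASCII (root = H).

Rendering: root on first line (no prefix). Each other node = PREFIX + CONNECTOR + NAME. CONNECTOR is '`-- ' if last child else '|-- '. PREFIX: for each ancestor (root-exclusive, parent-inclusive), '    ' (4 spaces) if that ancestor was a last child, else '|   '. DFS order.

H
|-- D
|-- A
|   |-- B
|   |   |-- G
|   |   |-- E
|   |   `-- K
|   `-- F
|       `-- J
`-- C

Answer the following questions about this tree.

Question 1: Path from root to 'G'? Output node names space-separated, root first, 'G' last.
Answer: H A B G

Derivation:
Walk down from root: H -> A -> B -> G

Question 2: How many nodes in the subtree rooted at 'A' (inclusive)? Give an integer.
Answer: 7

Derivation:
Subtree rooted at A contains: A, B, E, F, G, J, K
Count = 7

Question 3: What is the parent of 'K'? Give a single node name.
Scan adjacency: K appears as child of B

Answer: B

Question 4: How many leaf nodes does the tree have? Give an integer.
Answer: 6

Derivation:
Leaves (nodes with no children): C, D, E, G, J, K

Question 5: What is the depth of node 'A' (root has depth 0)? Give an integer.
Path from root to A: H -> A
Depth = number of edges = 1

Answer: 1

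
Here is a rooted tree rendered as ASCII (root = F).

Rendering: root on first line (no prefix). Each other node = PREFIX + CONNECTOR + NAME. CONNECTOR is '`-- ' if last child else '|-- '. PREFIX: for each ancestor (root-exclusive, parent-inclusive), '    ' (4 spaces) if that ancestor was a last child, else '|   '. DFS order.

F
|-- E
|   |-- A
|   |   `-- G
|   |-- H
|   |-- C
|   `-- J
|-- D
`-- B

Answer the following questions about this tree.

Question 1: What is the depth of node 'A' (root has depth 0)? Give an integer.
Answer: 2

Derivation:
Path from root to A: F -> E -> A
Depth = number of edges = 2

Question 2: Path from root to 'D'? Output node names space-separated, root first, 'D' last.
Answer: F D

Derivation:
Walk down from root: F -> D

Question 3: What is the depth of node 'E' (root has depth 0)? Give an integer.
Answer: 1

Derivation:
Path from root to E: F -> E
Depth = number of edges = 1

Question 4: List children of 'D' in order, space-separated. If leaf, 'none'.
Answer: none

Derivation:
Node D's children (from adjacency): (leaf)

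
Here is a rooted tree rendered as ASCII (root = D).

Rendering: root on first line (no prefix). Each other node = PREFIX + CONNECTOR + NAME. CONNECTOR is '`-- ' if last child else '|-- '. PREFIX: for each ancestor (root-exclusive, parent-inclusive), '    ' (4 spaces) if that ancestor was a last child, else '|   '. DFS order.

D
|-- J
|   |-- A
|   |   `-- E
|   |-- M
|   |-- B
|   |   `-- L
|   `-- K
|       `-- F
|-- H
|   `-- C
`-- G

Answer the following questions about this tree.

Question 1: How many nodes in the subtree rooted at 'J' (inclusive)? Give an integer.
Subtree rooted at J contains: A, B, E, F, J, K, L, M
Count = 8

Answer: 8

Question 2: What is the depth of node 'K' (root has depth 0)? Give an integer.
Path from root to K: D -> J -> K
Depth = number of edges = 2

Answer: 2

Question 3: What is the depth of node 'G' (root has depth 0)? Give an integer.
Answer: 1

Derivation:
Path from root to G: D -> G
Depth = number of edges = 1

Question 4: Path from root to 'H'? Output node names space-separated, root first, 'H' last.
Walk down from root: D -> H

Answer: D H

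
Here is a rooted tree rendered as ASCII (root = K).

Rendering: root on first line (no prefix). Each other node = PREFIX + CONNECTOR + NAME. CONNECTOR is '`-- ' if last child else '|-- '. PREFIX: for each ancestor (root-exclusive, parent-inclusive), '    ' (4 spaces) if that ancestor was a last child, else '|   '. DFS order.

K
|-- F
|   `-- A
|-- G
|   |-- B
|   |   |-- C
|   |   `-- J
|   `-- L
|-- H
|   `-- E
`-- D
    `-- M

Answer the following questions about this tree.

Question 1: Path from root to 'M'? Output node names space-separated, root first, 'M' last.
Walk down from root: K -> D -> M

Answer: K D M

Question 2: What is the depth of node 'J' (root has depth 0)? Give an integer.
Path from root to J: K -> G -> B -> J
Depth = number of edges = 3

Answer: 3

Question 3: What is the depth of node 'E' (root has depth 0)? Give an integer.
Answer: 2

Derivation:
Path from root to E: K -> H -> E
Depth = number of edges = 2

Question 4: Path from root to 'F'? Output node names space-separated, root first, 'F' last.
Answer: K F

Derivation:
Walk down from root: K -> F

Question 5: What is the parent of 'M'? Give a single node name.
Answer: D

Derivation:
Scan adjacency: M appears as child of D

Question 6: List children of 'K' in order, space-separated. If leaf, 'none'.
Answer: F G H D

Derivation:
Node K's children (from adjacency): F, G, H, D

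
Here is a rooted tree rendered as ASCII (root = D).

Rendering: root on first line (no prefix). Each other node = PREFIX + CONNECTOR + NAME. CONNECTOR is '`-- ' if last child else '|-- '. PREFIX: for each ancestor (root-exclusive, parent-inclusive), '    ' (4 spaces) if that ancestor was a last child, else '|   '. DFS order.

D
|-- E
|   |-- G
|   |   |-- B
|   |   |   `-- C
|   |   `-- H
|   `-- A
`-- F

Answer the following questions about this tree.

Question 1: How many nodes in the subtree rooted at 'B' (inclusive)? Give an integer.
Answer: 2

Derivation:
Subtree rooted at B contains: B, C
Count = 2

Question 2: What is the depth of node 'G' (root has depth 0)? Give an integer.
Answer: 2

Derivation:
Path from root to G: D -> E -> G
Depth = number of edges = 2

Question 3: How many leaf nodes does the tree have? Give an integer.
Answer: 4

Derivation:
Leaves (nodes with no children): A, C, F, H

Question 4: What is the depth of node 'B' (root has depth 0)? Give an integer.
Answer: 3

Derivation:
Path from root to B: D -> E -> G -> B
Depth = number of edges = 3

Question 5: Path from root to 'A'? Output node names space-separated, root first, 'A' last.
Answer: D E A

Derivation:
Walk down from root: D -> E -> A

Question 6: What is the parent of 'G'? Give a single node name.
Scan adjacency: G appears as child of E

Answer: E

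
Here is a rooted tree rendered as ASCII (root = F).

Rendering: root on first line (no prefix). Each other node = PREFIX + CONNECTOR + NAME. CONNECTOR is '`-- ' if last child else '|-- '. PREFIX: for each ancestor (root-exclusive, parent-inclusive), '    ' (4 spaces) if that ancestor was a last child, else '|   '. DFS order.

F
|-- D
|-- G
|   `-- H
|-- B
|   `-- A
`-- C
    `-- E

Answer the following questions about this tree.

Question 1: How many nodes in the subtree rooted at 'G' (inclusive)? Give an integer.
Answer: 2

Derivation:
Subtree rooted at G contains: G, H
Count = 2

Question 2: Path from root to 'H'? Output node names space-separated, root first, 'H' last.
Walk down from root: F -> G -> H

Answer: F G H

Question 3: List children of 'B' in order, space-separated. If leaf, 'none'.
Node B's children (from adjacency): A

Answer: A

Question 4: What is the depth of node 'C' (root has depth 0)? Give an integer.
Answer: 1

Derivation:
Path from root to C: F -> C
Depth = number of edges = 1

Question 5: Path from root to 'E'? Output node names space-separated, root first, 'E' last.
Walk down from root: F -> C -> E

Answer: F C E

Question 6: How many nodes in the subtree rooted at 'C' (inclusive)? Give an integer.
Subtree rooted at C contains: C, E
Count = 2

Answer: 2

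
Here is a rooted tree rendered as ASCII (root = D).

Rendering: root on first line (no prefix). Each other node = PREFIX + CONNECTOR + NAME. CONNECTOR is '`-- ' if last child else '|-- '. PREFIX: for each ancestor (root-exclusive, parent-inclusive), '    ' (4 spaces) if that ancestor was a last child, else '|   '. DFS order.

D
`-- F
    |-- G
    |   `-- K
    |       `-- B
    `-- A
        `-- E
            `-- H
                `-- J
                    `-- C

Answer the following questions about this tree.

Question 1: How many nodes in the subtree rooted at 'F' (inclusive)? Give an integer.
Subtree rooted at F contains: A, B, C, E, F, G, H, J, K
Count = 9

Answer: 9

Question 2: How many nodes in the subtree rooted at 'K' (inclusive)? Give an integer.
Subtree rooted at K contains: B, K
Count = 2

Answer: 2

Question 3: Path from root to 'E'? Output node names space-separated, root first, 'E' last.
Walk down from root: D -> F -> A -> E

Answer: D F A E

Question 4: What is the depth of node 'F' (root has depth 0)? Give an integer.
Path from root to F: D -> F
Depth = number of edges = 1

Answer: 1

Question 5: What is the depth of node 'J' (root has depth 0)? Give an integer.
Path from root to J: D -> F -> A -> E -> H -> J
Depth = number of edges = 5

Answer: 5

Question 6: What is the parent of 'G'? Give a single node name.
Scan adjacency: G appears as child of F

Answer: F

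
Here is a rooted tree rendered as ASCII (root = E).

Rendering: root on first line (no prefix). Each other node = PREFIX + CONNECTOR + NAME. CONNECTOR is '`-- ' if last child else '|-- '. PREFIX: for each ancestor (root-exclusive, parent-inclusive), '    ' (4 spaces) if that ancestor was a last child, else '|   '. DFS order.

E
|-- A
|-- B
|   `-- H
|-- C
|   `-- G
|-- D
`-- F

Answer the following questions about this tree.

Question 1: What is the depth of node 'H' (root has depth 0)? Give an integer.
Answer: 2

Derivation:
Path from root to H: E -> B -> H
Depth = number of edges = 2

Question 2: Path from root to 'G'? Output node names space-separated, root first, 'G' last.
Answer: E C G

Derivation:
Walk down from root: E -> C -> G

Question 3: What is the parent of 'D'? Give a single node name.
Scan adjacency: D appears as child of E

Answer: E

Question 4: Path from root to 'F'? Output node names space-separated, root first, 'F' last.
Walk down from root: E -> F

Answer: E F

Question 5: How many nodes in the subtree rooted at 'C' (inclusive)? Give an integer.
Answer: 2

Derivation:
Subtree rooted at C contains: C, G
Count = 2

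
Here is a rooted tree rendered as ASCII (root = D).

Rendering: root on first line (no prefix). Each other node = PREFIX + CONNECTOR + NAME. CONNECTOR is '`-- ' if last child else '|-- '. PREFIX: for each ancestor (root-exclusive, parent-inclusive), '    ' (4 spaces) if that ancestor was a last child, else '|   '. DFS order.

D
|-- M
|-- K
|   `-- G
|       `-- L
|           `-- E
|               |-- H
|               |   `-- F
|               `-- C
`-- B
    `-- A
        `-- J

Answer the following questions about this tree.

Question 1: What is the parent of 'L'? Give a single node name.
Scan adjacency: L appears as child of G

Answer: G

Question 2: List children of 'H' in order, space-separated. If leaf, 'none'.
Answer: F

Derivation:
Node H's children (from adjacency): F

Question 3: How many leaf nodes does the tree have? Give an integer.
Leaves (nodes with no children): C, F, J, M

Answer: 4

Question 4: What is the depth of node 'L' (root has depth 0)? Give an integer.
Answer: 3

Derivation:
Path from root to L: D -> K -> G -> L
Depth = number of edges = 3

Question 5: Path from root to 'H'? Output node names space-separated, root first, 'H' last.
Walk down from root: D -> K -> G -> L -> E -> H

Answer: D K G L E H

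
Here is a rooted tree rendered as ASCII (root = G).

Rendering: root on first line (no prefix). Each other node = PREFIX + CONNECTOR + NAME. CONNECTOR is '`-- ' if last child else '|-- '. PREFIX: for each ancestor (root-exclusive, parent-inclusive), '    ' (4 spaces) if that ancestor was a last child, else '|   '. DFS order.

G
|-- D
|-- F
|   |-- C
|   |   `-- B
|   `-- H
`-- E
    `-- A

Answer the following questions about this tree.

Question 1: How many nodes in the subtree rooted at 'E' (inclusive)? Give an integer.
Answer: 2

Derivation:
Subtree rooted at E contains: A, E
Count = 2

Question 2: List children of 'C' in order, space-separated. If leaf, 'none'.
Answer: B

Derivation:
Node C's children (from adjacency): B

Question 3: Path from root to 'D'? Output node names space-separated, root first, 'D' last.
Answer: G D

Derivation:
Walk down from root: G -> D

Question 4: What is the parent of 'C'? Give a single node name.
Scan adjacency: C appears as child of F

Answer: F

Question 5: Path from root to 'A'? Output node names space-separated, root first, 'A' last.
Answer: G E A

Derivation:
Walk down from root: G -> E -> A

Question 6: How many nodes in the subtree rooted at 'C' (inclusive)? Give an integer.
Answer: 2

Derivation:
Subtree rooted at C contains: B, C
Count = 2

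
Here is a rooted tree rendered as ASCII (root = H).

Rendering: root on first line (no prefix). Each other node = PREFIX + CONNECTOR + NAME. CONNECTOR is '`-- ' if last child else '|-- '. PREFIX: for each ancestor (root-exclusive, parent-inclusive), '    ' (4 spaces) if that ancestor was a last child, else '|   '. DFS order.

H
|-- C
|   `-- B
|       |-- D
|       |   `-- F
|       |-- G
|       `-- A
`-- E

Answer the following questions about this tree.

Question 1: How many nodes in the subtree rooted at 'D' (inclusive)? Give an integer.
Subtree rooted at D contains: D, F
Count = 2

Answer: 2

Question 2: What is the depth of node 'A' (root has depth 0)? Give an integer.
Answer: 3

Derivation:
Path from root to A: H -> C -> B -> A
Depth = number of edges = 3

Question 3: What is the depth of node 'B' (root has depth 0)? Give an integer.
Path from root to B: H -> C -> B
Depth = number of edges = 2

Answer: 2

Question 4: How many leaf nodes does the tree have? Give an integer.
Leaves (nodes with no children): A, E, F, G

Answer: 4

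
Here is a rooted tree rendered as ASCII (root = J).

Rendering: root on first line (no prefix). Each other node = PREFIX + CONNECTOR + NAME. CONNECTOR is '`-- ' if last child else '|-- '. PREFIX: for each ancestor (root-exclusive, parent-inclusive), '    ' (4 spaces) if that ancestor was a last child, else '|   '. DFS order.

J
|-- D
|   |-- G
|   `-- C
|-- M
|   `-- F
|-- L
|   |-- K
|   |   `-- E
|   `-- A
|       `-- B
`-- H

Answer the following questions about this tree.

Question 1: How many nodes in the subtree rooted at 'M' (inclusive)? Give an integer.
Answer: 2

Derivation:
Subtree rooted at M contains: F, M
Count = 2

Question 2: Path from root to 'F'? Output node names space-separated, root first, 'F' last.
Answer: J M F

Derivation:
Walk down from root: J -> M -> F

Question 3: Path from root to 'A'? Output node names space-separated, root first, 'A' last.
Answer: J L A

Derivation:
Walk down from root: J -> L -> A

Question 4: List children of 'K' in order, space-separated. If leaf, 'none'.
Node K's children (from adjacency): E

Answer: E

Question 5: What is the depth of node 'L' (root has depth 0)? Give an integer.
Path from root to L: J -> L
Depth = number of edges = 1

Answer: 1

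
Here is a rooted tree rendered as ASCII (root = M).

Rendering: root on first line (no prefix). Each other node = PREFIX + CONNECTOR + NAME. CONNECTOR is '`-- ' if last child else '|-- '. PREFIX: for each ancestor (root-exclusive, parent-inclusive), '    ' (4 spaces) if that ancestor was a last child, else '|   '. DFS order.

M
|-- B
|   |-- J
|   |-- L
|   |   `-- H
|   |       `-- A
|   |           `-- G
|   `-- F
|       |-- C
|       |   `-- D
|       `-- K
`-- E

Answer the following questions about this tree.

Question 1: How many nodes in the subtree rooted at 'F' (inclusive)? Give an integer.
Answer: 4

Derivation:
Subtree rooted at F contains: C, D, F, K
Count = 4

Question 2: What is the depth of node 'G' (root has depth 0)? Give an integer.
Answer: 5

Derivation:
Path from root to G: M -> B -> L -> H -> A -> G
Depth = number of edges = 5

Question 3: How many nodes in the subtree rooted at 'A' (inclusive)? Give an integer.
Answer: 2

Derivation:
Subtree rooted at A contains: A, G
Count = 2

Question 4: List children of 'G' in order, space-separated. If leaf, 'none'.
Answer: none

Derivation:
Node G's children (from adjacency): (leaf)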